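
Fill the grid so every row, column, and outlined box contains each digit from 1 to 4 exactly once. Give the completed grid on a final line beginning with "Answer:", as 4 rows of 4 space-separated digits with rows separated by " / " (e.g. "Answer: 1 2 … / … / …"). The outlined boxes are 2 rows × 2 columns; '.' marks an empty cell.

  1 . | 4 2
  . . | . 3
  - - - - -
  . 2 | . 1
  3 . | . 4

Step 1. [r2c2∈{4}] nothing but 4 survives at r2c2 ⇒ r2c2=4.
Step 2. [r3c1∈{4}] nothing but 4 survives at r3c1. So r3c1=4.
Step 3. [r3c3∈{3}] r3c3 is down to just 3 ⇒ r3c3=3.
Step 4. [r4c3∈{2}] nothing but 2 survives at r4c3 ⇒ r4c3=2.
Step 5. [r1c2∈{3}] nothing but 3 survives at r1c2 ⇒ r1c2=3.
Step 6. [r2c1∈{2}] r2c1 is down to just 2, so r2c1=2.
Step 7. [r2c3∈{1}] r2c3's peers cover all but 1, so r2c3=1.
Step 8. [r4c2∈{1}] r4c2 is down to just 1 ⇒ r4c2=1.

Answer: 1 3 4 2 / 2 4 1 3 / 4 2 3 1 / 3 1 2 4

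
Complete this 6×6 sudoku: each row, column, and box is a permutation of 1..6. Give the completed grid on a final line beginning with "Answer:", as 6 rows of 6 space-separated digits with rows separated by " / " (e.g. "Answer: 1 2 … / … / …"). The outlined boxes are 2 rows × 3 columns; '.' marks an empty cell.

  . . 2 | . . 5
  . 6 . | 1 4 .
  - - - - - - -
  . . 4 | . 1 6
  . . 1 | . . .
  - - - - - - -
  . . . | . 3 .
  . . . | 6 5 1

Step 1. [r4c5∈{2}] r4c5 is down to just 2, so r4c5=2.
Step 2. [r1c4∈{3}] r1c4 has the single candidate 3, so r1c4=3.
Step 3. [r5c4∈{2,4}] across col 4, 2 lands solely at r5c4. So r5c4=2.
Step 4. [r6c3∈{3}] r6c3's peers cover all but 3. So r6c3=3.
Step 5. [r5c6∈{4}] r5c6 has the single candidate 4, so r5c6=4.
Step 6. [r3c4∈{5}] r3c4 is down to just 5. So r3c4=5.
Step 7. [r4c1∈{3,5,6}] 6 has one home in row 4: r4c1. So r4c1=6.
Step 8. [r2c1∈{3,5}] in row 2, 3 fits only at r2c1. So r2c1=3.
Step 9. [r5c1∈{1,5}] across col 1, 5 lands solely at r5c1, so r5c1=5.
Step 10. [r3c2∈{2,3}] in row 3, 3 fits only at r3c2 ⇒ r3c2=3.
Step 11. [r1c1∈{1,4}] 1 has one home in col 1: r1c1 ⇒ r1c1=1.
Step 12. [r6c1∈{2,4}] col 1 places 4 nowhere but r6c1, so r6c1=4.
Step 13. [r4c4∈{4}] nothing but 4 survives at r4c4. So r4c4=4.
Step 14. [r5c3∈{6}] nothing but 6 survives at r5c3, so r5c3=6.
Step 15. [r5c2∈{1}] nothing but 1 survives at r5c2 ⇒ r5c2=1.
Step 16. [r3c1∈{2}] nothing but 2 survives at r3c1 ⇒ r3c1=2.
Step 17. [r4c6∈{3}] r4c6's peers cover all but 3 ⇒ r4c6=3.
Step 18. [r1c5∈{6}] nothing but 6 survives at r1c5 ⇒ r1c5=6.
Step 19. [r2c6∈{2}] r2c6's peers cover all but 2. So r2c6=2.
Step 20. [r1c2∈{4}] nothing but 4 survives at r1c2 ⇒ r1c2=4.
Step 21. [r2c3∈{5}] r2c3 has the single candidate 5. So r2c3=5.
Step 22. [r4c2∈{5}] nothing but 5 survives at r4c2, so r4c2=5.
Step 23. [r6c2∈{2}] only 2 remains possible at r6c2. So r6c2=2.

Answer: 1 4 2 3 6 5 / 3 6 5 1 4 2 / 2 3 4 5 1 6 / 6 5 1 4 2 3 / 5 1 6 2 3 4 / 4 2 3 6 5 1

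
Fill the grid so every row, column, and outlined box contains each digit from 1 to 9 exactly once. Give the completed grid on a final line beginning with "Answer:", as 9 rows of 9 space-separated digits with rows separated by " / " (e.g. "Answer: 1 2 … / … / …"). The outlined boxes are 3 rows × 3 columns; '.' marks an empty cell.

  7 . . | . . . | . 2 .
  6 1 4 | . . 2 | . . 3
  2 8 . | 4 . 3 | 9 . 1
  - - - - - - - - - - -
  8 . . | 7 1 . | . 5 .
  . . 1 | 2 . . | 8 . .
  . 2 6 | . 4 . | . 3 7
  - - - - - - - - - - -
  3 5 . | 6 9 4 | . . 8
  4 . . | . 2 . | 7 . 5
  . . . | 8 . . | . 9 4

Step 1. [r1c9∈{6}] r1c9's peers cover all but 6. So r1c9=6.
Step 2. [r9c6∈{1,5,7}] in col 6, 7 fits only at r9c6. So r9c6=7.
Step 3. [r9c5∈{3,5}] in row 9, 5 fits only at r9c5. So r9c5=5.
Step 4. [r2c4∈{5,9}] row 2 places 9 nowhere but r2c4, so r2c4=9.
Step 5. [r6c4∈{5}] r6c4 is down to just 5, so r6c4=5.
Step 6. [r6c1∈{9}] r6c1 is down to just 9, so r6c1=9.
Step 7. [r1c6∈{1,5,8}] in col 6, 5 fits only at r1c6, so r1c6=5.
Step 8. [r5c8∈{4,6}] 4 has one home in col 8: r5c8. So r5c8=4.
Step 9. [r7c8∈{1}] nothing but 1 survives at r7c8 ⇒ r7c8=1.
Step 10. [r7c7∈{2}] only 2 remains possible at r7c7. So r7c7=2.
Step 11. [r4c3∈{3}] nothing but 3 survives at r4c3, so r4c3=3.
Step 12. [r5c9∈{9}] only 9 remains possible at r5c9 ⇒ r5c9=9.
Step 13. [r1c3∈{9}] r1c3's peers cover all but 9, so r1c3=9.
Step 14. [r5c6∈{6}] r5c6 is down to just 6, so r5c6=6.
Step 15. [r3c8∈{7}] r3c8 is down to just 7, so r3c8=7.
Step 16. [r9c2∈{6}] nothing but 6 survives at r9c2, so r9c2=6.
Step 17. [r1c4∈{1}] r1c4 has the single candidate 1 ⇒ r1c4=1.
Step 18. [r2c5∈{7,8}] row 2 places 7 nowhere but r2c5, so r2c5=7.
Step 19. [r5c2∈{7}] only 7 remains possible at r5c2 ⇒ r5c2=7.
Step 20. [r9c3∈{2}] nothing but 2 survives at r9c3, so r9c3=2.
Step 21. [r2c8∈{8}] r2c8 has the single candidate 8, so r2c8=8.
Step 22. [r4c7∈{6}] r4c7 has the single candidate 6 ⇒ r4c7=6.
Step 23. [r8c4∈{3}] r8c4's peers cover all but 3, so r8c4=3.
Step 24. [r8c8∈{6}] nothing but 6 survives at r8c8, so r8c8=6.
Step 25. [r5c1∈{5}] r5c1 has the single candidate 5, so r5c1=5.
Step 26. [r5c5∈{3}] r5c5's peers cover all but 3, so r5c5=3.
Step 27. [r9c1∈{1}] r9c1 is down to just 1 ⇒ r9c1=1.
Step 28. [r8c6∈{1}] r8c6 is down to just 1. So r8c6=1.
Step 29. [r3c3∈{5}] r3c3 is down to just 5. So r3c3=5.
Step 30. [r1c5∈{8}] r1c5 is down to just 8, so r1c5=8.
Step 31. [r6c7∈{1}] nothing but 1 survives at r6c7, so r6c7=1.
Step 32. [r9c7∈{3}] r9c7 has the single candidate 3. So r9c7=3.
Step 33. [r4c2∈{4}] nothing but 4 survives at r4c2 ⇒ r4c2=4.
Step 34. [r8c3∈{8}] r8c3 is down to just 8 ⇒ r8c3=8.
Step 35. [r1c7∈{4}] r1c7's peers cover all but 4. So r1c7=4.
Step 36. [r2c7∈{5}] only 5 remains possible at r2c7 ⇒ r2c7=5.
Step 37. [r4c9∈{2}] nothing but 2 survives at r4c9. So r4c9=2.
Step 38. [r6c6∈{8}] only 8 remains possible at r6c6 ⇒ r6c6=8.
Step 39. [r8c2∈{9}] nothing but 9 survives at r8c2. So r8c2=9.
Step 40. [r1c2∈{3}] nothing but 3 survives at r1c2 ⇒ r1c2=3.
Step 41. [r4c6∈{9}] r4c6 is down to just 9, so r4c6=9.
Step 42. [r3c5∈{6}] only 6 remains possible at r3c5. So r3c5=6.
Step 43. [r7c3∈{7}] only 7 remains possible at r7c3. So r7c3=7.

Answer: 7 3 9 1 8 5 4 2 6 / 6 1 4 9 7 2 5 8 3 / 2 8 5 4 6 3 9 7 1 / 8 4 3 7 1 9 6 5 2 / 5 7 1 2 3 6 8 4 9 / 9 2 6 5 4 8 1 3 7 / 3 5 7 6 9 4 2 1 8 / 4 9 8 3 2 1 7 6 5 / 1 6 2 8 5 7 3 9 4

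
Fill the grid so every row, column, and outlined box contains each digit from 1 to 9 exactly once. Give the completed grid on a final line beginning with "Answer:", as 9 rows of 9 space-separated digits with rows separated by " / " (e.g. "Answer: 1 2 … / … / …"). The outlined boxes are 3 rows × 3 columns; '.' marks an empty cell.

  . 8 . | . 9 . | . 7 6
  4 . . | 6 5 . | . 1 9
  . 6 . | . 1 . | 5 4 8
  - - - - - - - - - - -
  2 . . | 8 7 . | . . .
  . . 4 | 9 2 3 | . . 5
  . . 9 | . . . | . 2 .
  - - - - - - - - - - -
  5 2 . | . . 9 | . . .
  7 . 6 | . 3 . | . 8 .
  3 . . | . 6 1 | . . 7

Step 1. [r5c8∈{6}] only 6 remains possible at r5c8, so r5c8=6.
Step 2. [r6c5∈{4}] r6c5's peers cover all but 4, so r6c5=4.
Step 3. [r8c9∈{1,2,4}] in col 9, 2 fits only at r8c9. So r8c9=2.
Step 4. [r6c4∈{1,5}] r6c4 is the only open cell in col 4 admitting 1 ⇒ r6c4=1.
Step 5. [r6c9∈{3}] r6c9's peers cover all but 3, so r6c9=3.
Step 6. [r1c3∈{1,2,3,5}] 5 has one home in row 1: r1c3. So r1c3=5.
Step 7. [r9c4∈{2,4,5}] r9c4 is the only open cell in row 9 admitting 2, so r9c4=2.
Step 8. [r7c7∈{1,3,4,6}] 6 has one home in row 7: r7c7 ⇒ r7c7=6.
Step 9. [r8c4∈{4,5}] r8c4 is the only open cell in col 4 admitting 5, so r8c4=5.
Step 10. [r8c6∈{4}] r8c6 is down to just 4, so r8c6=4.
Step 11. [r7c9∈{1,4}] 4 has one home in row 7: r7c9 ⇒ r7c9=4.
Step 12. [r9c7∈{9}] r9c7's peers cover all but 9. So r9c7=9.
Step 13. [r4c9∈{1}] nothing but 1 survives at r4c9 ⇒ r4c9=1.
Step 14. [r1c6∈{2}] r1c6 has the single candidate 2. So r1c6=2.
Step 15. [r3c6∈{7}] r3c6's peers cover all but 7, so r3c6=7.
Step 16. [r2c3∈{2,3,7}] r2c3 is the only open cell in col 3 admitting 7, so r2c3=7.
Step 17. [r2c2∈{3}] r2c2 is down to just 3. So r2c2=3.
Step 18. [r6c1∈{6,8}] in col 1, 6 fits only at r6c1, so r6c1=6.
Step 19. [r4c2∈{5}] r4c2 has the single candidate 5 ⇒ r4c2=5.
Step 20. [r5c1∈{1,8}] col 1 places 8 nowhere but r5c1 ⇒ r5c1=8.
Step 21. [r5c7∈{7}] r5c7 has the single candidate 7 ⇒ r5c7=7.
Step 22. [r7c3∈{1,8}] row 7 places 1 nowhere but r7c3, so r7c3=1.
Step 23. [r1c7∈{3}] only 3 remains possible at r1c7 ⇒ r1c7=3.
Step 24. [r6c2∈{7}] r6c2 has the single candidate 7, so r6c2=7.
Step 25. [r1c4∈{4}] only 4 remains possible at r1c4, so r1c4=4.
Step 26. [r9c2∈{4}] r9c2 has the single candidate 4. So r9c2=4.
Step 27. [r7c4∈{7}] only 7 remains possible at r7c4 ⇒ r7c4=7.
Step 28. [r8c7∈{1}] r8c7 is down to just 1 ⇒ r8c7=1.
Step 29. [r4c6∈{6}] r4c6 is down to just 6 ⇒ r4c6=6.
Step 30. [r9c3∈{8}] r9c3's peers cover all but 8, so r9c3=8.
Step 31. [r4c7∈{4}] only 4 remains possible at r4c7, so r4c7=4.
Step 32. [r6c7∈{8}] r6c7's peers cover all but 8, so r6c7=8.
Step 33. [r3c4∈{3}] nothing but 3 survives at r3c4. So r3c4=3.
Step 34. [r6c6∈{5}] only 5 remains possible at r6c6, so r6c6=5.
Step 35. [r1c1∈{1}] r1c1's peers cover all but 1, so r1c1=1.
Step 36. [r5c2∈{1}] r5c2 has the single candidate 1 ⇒ r5c2=1.
Step 37. [r7c5∈{8}] r7c5 has the single candidate 8, so r7c5=8.
Step 38. [r4c3∈{3}] r4c3 is down to just 3 ⇒ r4c3=3.
Step 39. [r2c7∈{2}] r2c7 is down to just 2. So r2c7=2.
Step 40. [r7c8∈{3}] r7c8's peers cover all but 3 ⇒ r7c8=3.
Step 41. [r2c6∈{8}] r2c6's peers cover all but 8, so r2c6=8.
Step 42. [r8c2∈{9}] nothing but 9 survives at r8c2. So r8c2=9.
Step 43. [r9c8∈{5}] r9c8 is down to just 5 ⇒ r9c8=5.
Step 44. [r3c3∈{2}] r3c3 has the single candidate 2. So r3c3=2.
Step 45. [r4c8∈{9}] nothing but 9 survives at r4c8 ⇒ r4c8=9.
Step 46. [r3c1∈{9}] r3c1's peers cover all but 9. So r3c1=9.

Answer: 1 8 5 4 9 2 3 7 6 / 4 3 7 6 5 8 2 1 9 / 9 6 2 3 1 7 5 4 8 / 2 5 3 8 7 6 4 9 1 / 8 1 4 9 2 3 7 6 5 / 6 7 9 1 4 5 8 2 3 / 5 2 1 7 8 9 6 3 4 / 7 9 6 5 3 4 1 8 2 / 3 4 8 2 6 1 9 5 7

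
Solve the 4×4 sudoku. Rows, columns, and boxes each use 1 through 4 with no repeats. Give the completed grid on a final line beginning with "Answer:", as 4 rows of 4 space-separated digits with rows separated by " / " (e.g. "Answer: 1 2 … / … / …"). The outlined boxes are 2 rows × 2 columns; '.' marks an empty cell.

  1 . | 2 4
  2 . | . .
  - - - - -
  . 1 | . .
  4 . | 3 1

Step 1. [r2c4∈{3}] r2c4 is down to just 3 ⇒ r2c4=3.
Step 2. [r3c1∈{3}] only 3 remains possible at r3c1, so r3c1=3.
Step 3. [r2c2∈{4}] nothing but 4 survives at r2c2 ⇒ r2c2=4.
Step 4. [r3c4∈{2}] r3c4 is down to just 2. So r3c4=2.
Step 5. [r2c3∈{1}] r2c3's peers cover all but 1. So r2c3=1.
Step 6. [r4c2∈{2}] only 2 remains possible at r4c2, so r4c2=2.
Step 7. [r3c3∈{4}] only 4 remains possible at r3c3, so r3c3=4.
Step 8. [r1c2∈{3}] r1c2 has the single candidate 3. So r1c2=3.

Answer: 1 3 2 4 / 2 4 1 3 / 3 1 4 2 / 4 2 3 1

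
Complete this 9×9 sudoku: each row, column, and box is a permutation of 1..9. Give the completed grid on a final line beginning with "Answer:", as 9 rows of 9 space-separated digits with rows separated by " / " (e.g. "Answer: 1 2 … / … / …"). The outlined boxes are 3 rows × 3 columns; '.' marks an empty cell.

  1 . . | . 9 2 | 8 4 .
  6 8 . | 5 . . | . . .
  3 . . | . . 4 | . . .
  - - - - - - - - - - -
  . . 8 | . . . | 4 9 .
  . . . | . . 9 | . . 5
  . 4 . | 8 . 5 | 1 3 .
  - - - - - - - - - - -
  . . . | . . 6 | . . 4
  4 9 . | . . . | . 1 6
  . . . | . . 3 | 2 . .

Step 1. [r9c9∈{7,8,9}] col 9 places 8 nowhere but r9c9 ⇒ r9c9=8.
Step 2. [r7c7∈{3,5,7,9}] 9 has one home in box 9: r7c7, so r7c7=9.
Step 3. [r1c4∈{3,6,7}] 6 has one home in row 1: r1c4, so r1c4=6.
Step 4. [r2c5∈{1,3,7}] in box 2, 3 fits only at r2c5. So r2c5=3.
Step 5. [r2c7∈{7}] r2c7 is down to just 7. So r2c7=7.
Step 6. [r2c8∈{2}] r2c8 has the single candidate 2, so r2c8=2.
Step 7. [r5c7∈{6}] r5c7 is down to just 6 ⇒ r5c7=6.
Step 8. [r2c6∈{1}] r2c6 is down to just 1. So r2c6=1.
Step 9. [r4c6∈{7}] only 7 remains possible at r4c6, so r4c6=7.
Step 10. [r3c4∈{7}] nothing but 7 survives at r3c4 ⇒ r3c4=7.
Step 11. [r8c4∈{2}] r8c4's peers cover all but 2, so r8c4=2.
Step 12. [r7c4∈{1}] r7c4 has the single candidate 1. So r7c4=1.
Step 13. [r4c9∈{2}] r4c9 is down to just 2, so r4c9=2.
Step 14. [r3c7∈{5}] only 5 remains possible at r3c7, so r3c7=5.
Step 15. [r7c1∈{2,5,7,8}] r7c1 is the only open cell in col 1 admitting 8 ⇒ r7c1=8.
Step 16. [r6c1∈{2,7,9}] 9 has one home in col 1: r6c1 ⇒ r6c1=9.
Step 17. [r5c1∈{2,7}] 2 has one home in col 1: r5c1. So r5c1=2.
Step 18. [r9c1∈{5,7}] 7 has one home in col 1: r9c1, so r9c1=7.
Step 19. [r9c8∈{5}] only 5 remains possible at r9c8, so r9c8=5.
Step 20. [r8c5∈{5,7,8}] in row 8, 7 fits only at r8c5. So r8c5=7.
Step 21. [r8c3∈{3,5}] r8c3 is the only open cell in row 8 admitting 5, so r8c3=5.
Step 22. [r1c3∈{7}] r1c3 is down to just 7. So r1c3=7.
Step 23. [r6c3∈{6}] nothing but 6 survives at r6c3, so r6c3=6.
Step 24. [r5c2∈{1,3,7}] 7 has one home in col 2: r5c2 ⇒ r5c2=7.
Step 25. [r4c4∈{3}] r4c4 is down to just 3 ⇒ r4c4=3.
Step 26. [r9c3∈{1}] only 1 remains possible at r9c3. So r9c3=1.
Step 27. [r9c5∈{4}] r9c5 is down to just 4, so r9c5=4.
Step 28. [r3c2∈{2}] r3c2's peers cover all but 2, so r3c2=2.
Step 29. [r3c3∈{9}] r3c3 is down to just 9. So r3c3=9.
Step 30. [r4c2∈{1,5}] across col 2, 1 lands solely at r4c2 ⇒ r4c2=1.
Step 31. [r5c3∈{3}] r5c3 is down to just 3. So r5c3=3.
Step 32. [r4c5∈{6}] r4c5 is down to just 6, so r4c5=6.
Step 33. [r3c8∈{6}] nothing but 6 survives at r3c8. So r3c8=6.
Step 34. [r6c5∈{2}] nothing but 2 survives at r6c5 ⇒ r6c5=2.
Step 35. [r5c4∈{4}] r5c4 is down to just 4. So r5c4=4.
Step 36. [r9c2∈{6}] r9c2 has the single candidate 6 ⇒ r9c2=6.
Step 37. [r5c8∈{8}] r5c8 is down to just 8, so r5c8=8.
Step 38. [r4c1∈{5}] r4c1's peers cover all but 5 ⇒ r4c1=5.
Step 39. [r8c6∈{8}] only 8 remains possible at r8c6 ⇒ r8c6=8.
Step 40. [r7c3∈{2}] r7c3 is down to just 2, so r7c3=2.
Step 41. [r5c5∈{1}] r5c5 is down to just 1. So r5c5=1.
Step 42. [r9c4∈{9}] only 9 remains possible at r9c4, so r9c4=9.
Step 43. [r1c2∈{5}] r1c2 is down to just 5, so r1c2=5.
Step 44. [r2c3∈{4}] only 4 remains possible at r2c3. So r2c3=4.
Step 45. [r1c9∈{3}] r1c9 has the single candidate 3 ⇒ r1c9=3.
Step 46. [r3c9∈{1}] r3c9 is down to just 1. So r3c9=1.
Step 47. [r8c7∈{3}] only 3 remains possible at r8c7, so r8c7=3.
Step 48. [r3c5∈{8}] r3c5's peers cover all but 8 ⇒ r3c5=8.
Step 49. [r7c2∈{3}] r7c2's peers cover all but 3. So r7c2=3.
Step 50. [r6c9∈{7}] nothing but 7 survives at r6c9. So r6c9=7.
Step 51. [r2c9∈{9}] r2c9's peers cover all but 9. So r2c9=9.
Step 52. [r7c8∈{7}] only 7 remains possible at r7c8 ⇒ r7c8=7.
Step 53. [r7c5∈{5}] r7c5 is down to just 5, so r7c5=5.

Answer: 1 5 7 6 9 2 8 4 3 / 6 8 4 5 3 1 7 2 9 / 3 2 9 7 8 4 5 6 1 / 5 1 8 3 6 7 4 9 2 / 2 7 3 4 1 9 6 8 5 / 9 4 6 8 2 5 1 3 7 / 8 3 2 1 5 6 9 7 4 / 4 9 5 2 7 8 3 1 6 / 7 6 1 9 4 3 2 5 8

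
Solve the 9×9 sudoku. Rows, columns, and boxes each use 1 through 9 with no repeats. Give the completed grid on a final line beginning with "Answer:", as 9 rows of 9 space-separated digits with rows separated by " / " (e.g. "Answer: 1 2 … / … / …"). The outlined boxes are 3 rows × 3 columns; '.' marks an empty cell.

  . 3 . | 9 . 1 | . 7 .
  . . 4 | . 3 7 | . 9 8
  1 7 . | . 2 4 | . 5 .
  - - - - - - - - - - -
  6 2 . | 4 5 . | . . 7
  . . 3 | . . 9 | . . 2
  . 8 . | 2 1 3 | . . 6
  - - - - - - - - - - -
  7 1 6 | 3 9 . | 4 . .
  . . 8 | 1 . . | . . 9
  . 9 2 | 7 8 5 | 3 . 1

Step 1. [r6c1∈{4,5,9}] in col 1, 9 fits only at r6c1 ⇒ r6c1=9.
Step 2. [r1c5∈{6}] r1c5's peers cover all but 6 ⇒ r1c5=6.
Step 3. [r2c7∈{1,2,6}] r2c7 is the only open cell in row 2 admitting 1, so r2c7=1.
Step 4. [r1c3∈{5}] only 5 remains possible at r1c3, so r1c3=5.
Step 5. [r8c7∈{2,5,6,7}] across row 8, 7 lands solely at r8c7 ⇒ r8c7=7.
Step 6. [r9c1∈{4}] r9c1 has the single candidate 4, so r9c1=4.
Step 7. [r4c6∈{8}] only 8 remains possible at r4c6, so r4c6=8.
Step 8. [r5c1∈{5}] only 5 remains possible at r5c1. So r5c1=5.
Step 9. [r5c8∈{1,4,8}] 1 has one home in row 5: r5c8, so r5c8=1.
Step 10. [r8c6∈{2,6}] 6 has one home in col 6: r8c6 ⇒ r8c6=6.
Step 11. [r7c6∈{2}] nothing but 2 survives at r7c6, so r7c6=2.
Step 12. [r1c1∈{2,8}] row 1 places 8 nowhere but r1c1. So r1c1=8.
Step 13. [r8c2∈{5}] r8c2 is down to just 5. So r8c2=5.
Step 14. [r5c2∈{4}] r5c2 has the single candidate 4 ⇒ r5c2=4.
Step 15. [r3c7∈{6}] r3c7 has the single candidate 6, so r3c7=6.
Step 16. [r2c1∈{2}] only 2 remains possible at r2c1. So r2c1=2.
Step 17. [r3c4∈{8}] r3c4 has the single candidate 8 ⇒ r3c4=8.
Step 18. [r1c7∈{2}] r1c7 has the single candidate 2, so r1c7=2.
Step 19. [r9c8∈{6}] r9c8's peers cover all but 6, so r9c8=6.
Step 20. [r3c9∈{3}] only 3 remains possible at r3c9 ⇒ r3c9=3.
Step 21. [r2c4∈{5}] nothing but 5 survives at r2c4, so r2c4=5.
Step 22. [r4c3∈{1}] only 1 remains possible at r4c3, so r4c3=1.
Step 23. [r8c8∈{2}] nothing but 2 survives at r8c8, so r8c8=2.
Step 24. [r2c2∈{6}] r2c2's peers cover all but 6. So r2c2=6.
Step 25. [r3c3∈{9}] r3c3's peers cover all but 9. So r3c3=9.
Step 26. [r4c7∈{9}] r4c7 is down to just 9 ⇒ r4c7=9.
Step 27. [r1c9∈{4}] r1c9 is down to just 4. So r1c9=4.
Step 28. [r5c7∈{8}] r5c7 has the single candidate 8 ⇒ r5c7=8.
Step 29. [r6c3∈{7}] r6c3 is down to just 7, so r6c3=7.
Step 30. [r6c8∈{4}] only 4 remains possible at r6c8. So r6c8=4.
Step 31. [r6c7∈{5}] r6c7's peers cover all but 5 ⇒ r6c7=5.
Step 32. [r4c8∈{3}] r4c8 has the single candidate 3. So r4c8=3.
Step 33. [r5c5∈{7}] only 7 remains possible at r5c5, so r5c5=7.
Step 34. [r5c4∈{6}] r5c4 is down to just 6. So r5c4=6.
Step 35. [r7c8∈{8}] r7c8 has the single candidate 8 ⇒ r7c8=8.
Step 36. [r7c9∈{5}] r7c9's peers cover all but 5. So r7c9=5.
Step 37. [r8c1∈{3}] r8c1 is down to just 3, so r8c1=3.
Step 38. [r8c5∈{4}] nothing but 4 survives at r8c5 ⇒ r8c5=4.

Answer: 8 3 5 9 6 1 2 7 4 / 2 6 4 5 3 7 1 9 8 / 1 7 9 8 2 4 6 5 3 / 6 2 1 4 5 8 9 3 7 / 5 4 3 6 7 9 8 1 2 / 9 8 7 2 1 3 5 4 6 / 7 1 6 3 9 2 4 8 5 / 3 5 8 1 4 6 7 2 9 / 4 9 2 7 8 5 3 6 1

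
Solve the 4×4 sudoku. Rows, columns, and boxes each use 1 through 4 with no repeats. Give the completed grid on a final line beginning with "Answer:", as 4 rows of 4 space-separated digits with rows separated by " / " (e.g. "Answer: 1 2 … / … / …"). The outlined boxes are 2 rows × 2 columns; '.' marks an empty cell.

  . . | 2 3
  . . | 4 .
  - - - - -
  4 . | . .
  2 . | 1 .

Step 1. [r3c2∈{1,3}] 1 has one home in row 3: r3c2. So r3c2=1.
Step 2. [r2c1∈{1,3}] across col 1, 3 lands solely at r2c1 ⇒ r2c1=3.
Step 3. [r2c4∈{1}] r2c4 is down to just 1, so r2c4=1.
Step 4. [r1c2∈{4}] r1c2's peers cover all but 4. So r1c2=4.
Step 5. [r4c4∈{4}] r4c4 is down to just 4 ⇒ r4c4=4.
Step 6. [r2c2∈{2}] only 2 remains possible at r2c2 ⇒ r2c2=2.
Step 7. [r1c1∈{1}] only 1 remains possible at r1c1, so r1c1=1.
Step 8. [r4c2∈{3}] nothing but 3 survives at r4c2. So r4c2=3.
Step 9. [r3c4∈{2}] only 2 remains possible at r3c4 ⇒ r3c4=2.
Step 10. [r3c3∈{3}] only 3 remains possible at r3c3. So r3c3=3.

Answer: 1 4 2 3 / 3 2 4 1 / 4 1 3 2 / 2 3 1 4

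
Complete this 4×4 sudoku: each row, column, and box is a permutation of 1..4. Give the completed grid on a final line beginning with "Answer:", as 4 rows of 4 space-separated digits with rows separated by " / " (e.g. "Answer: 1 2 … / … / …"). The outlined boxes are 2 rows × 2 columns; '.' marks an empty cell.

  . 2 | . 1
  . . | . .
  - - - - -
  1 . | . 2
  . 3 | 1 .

Step 1. [r2c4∈{3,4}] across col 4, 3 lands solely at r2c4. So r2c4=3.
Step 2. [r2c1∈{4}] r2c1's peers cover all but 4. So r2c1=4.
Step 3. [r3c2∈{4}] r3c2 is down to just 4 ⇒ r3c2=4.
Step 4. [r4c4∈{4}] r4c4 is down to just 4 ⇒ r4c4=4.
Step 5. [r4c1∈{2}] nothing but 2 survives at r4c1 ⇒ r4c1=2.
Step 6. [r1c3∈{4}] r1c3 is down to just 4. So r1c3=4.
Step 7. [r2c3∈{2}] only 2 remains possible at r2c3, so r2c3=2.
Step 8. [r3c3∈{3}] only 3 remains possible at r3c3 ⇒ r3c3=3.
Step 9. [r2c2∈{1}] only 1 remains possible at r2c2, so r2c2=1.
Step 10. [r1c1∈{3}] r1c1 has the single candidate 3, so r1c1=3.

Answer: 3 2 4 1 / 4 1 2 3 / 1 4 3 2 / 2 3 1 4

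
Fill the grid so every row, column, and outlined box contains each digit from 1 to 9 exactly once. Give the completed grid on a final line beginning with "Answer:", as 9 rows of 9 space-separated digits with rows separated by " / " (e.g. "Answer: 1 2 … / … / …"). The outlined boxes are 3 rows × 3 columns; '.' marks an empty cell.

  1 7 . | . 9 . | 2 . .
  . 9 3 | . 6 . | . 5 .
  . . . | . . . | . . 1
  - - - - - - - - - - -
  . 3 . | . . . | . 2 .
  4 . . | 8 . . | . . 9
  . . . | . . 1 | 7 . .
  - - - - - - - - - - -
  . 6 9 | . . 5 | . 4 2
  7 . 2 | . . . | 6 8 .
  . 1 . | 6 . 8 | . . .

Step 1. [r3c5∈{2,3,4,5,7,8}] in col 5, 8 fits only at r3c5 ⇒ r3c5=8.
Step 2. [r6c2∈{2,5,8}] 8 has one home in col 2: r6c2. So r6c2=8.
Step 3. [r7c7∈{1,3}] across box 9, 1 lands solely at r7c7. So r7c7=1.
Step 4. [r1c3∈{4,5,6,8}] r1c3 is the only open cell in col 3 admitting 8 ⇒ r1c3=8.
Step 5. [r9c5∈{2,3,4,7}] 2 has one home in row 9: r9c5, so r9c5=2.
Step 6. [r1c4∈{3,4,5}] row 1 places 5 nowhere but r1c4 ⇒ r1c4=5.
Step 7. [r2c1∈{2}] only 2 remains possible at r2c1, so r2c1=2.
Step 8. [r6c4∈{2,3,4,9}] 2 has one home in row 6: r6c4 ⇒ r6c4=2.
Step 9. [r4c3∈{1,5,6,7}] 1 has one home in row 4: r4c3. So r4c3=1.
Step 10. [r5c3∈{5,6,7}] across col 3, 7 lands solely at r5c3. So r5c3=7.
Step 11. [r6c1∈{5,6,9}] across row 6, 9 lands solely at r6c1, so r6c1=9.
Step 12. [r8c5∈{1,3,4}] col 5 places 1 nowhere but r8c5 ⇒ r8c5=1.
Step 13. [r9c3∈{4,5}] 4 has one home in row 9: r9c3 ⇒ r9c3=4.
Step 14. [r3c2∈{4,5}] col 2 places 4 nowhere but r3c2, so r3c2=4.
Step 15. [r8c2∈{5}] nothing but 5 survives at r8c2 ⇒ r8c2=5.
Step 16. [r8c9∈{3}] only 3 remains possible at r8c9. So r8c9=3.
Step 17. [r5c8∈{1,3,6}] across row 5, 1 lands solely at r5c8. So r5c8=1.
Step 18. [r2c4∈{1,4,7}] row 2 places 1 nowhere but r2c4 ⇒ r2c4=1.
Step 19. [r3c6∈{2,3,7}] r3c6 is the only open cell in row 3 admitting 2, so r3c6=2.
Step 20. [r5c6∈{3,6}] row 5 places 6 nowhere but r5c6. So r5c6=6.
Step 21. [r1c6∈{3,4}] col 6 places 3 nowhere but r1c6 ⇒ r1c6=3.
Step 22. [r2c6∈{4,7}] box 2 places 4 nowhere but r2c6 ⇒ r2c6=4.
Step 23. [r4c7∈{4,5,8}] 4 has one home in col 7: r4c7, so r4c7=4.
Step 24. [r2c9∈{7,8}] r2c9 is the only open cell in row 2 admitting 7 ⇒ r2c9=7.
Step 25. [r9c9∈{5}] r9c9 has the single candidate 5. So r9c9=5.
Step 26. [r6c9∈{6}] nothing but 6 survives at r6c9. So r6c9=6.
Step 27. [r6c8∈{3}] r6c8 is down to just 3, so r6c8=3.
Step 28. [r7c4∈{3,7}] col 4 places 3 nowhere but r7c4. So r7c4=3.
Step 29. [r3c3∈{5,6}] in col 3, 6 fits only at r3c3, so r3c3=6.
Step 30. [r4c6∈{7,9}] across col 6, 7 lands solely at r4c6 ⇒ r4c6=7.
Step 31. [r4c5∈{5}] r4c5's peers cover all but 5, so r4c5=5.
Step 32. [r3c8∈{9}] r3c8's peers cover all but 9 ⇒ r3c8=9.
Step 33. [r8c6∈{9}] nothing but 9 survives at r8c6, so r8c6=9.
Step 34. [r1c8∈{6}] r1c8 is down to just 6 ⇒ r1c8=6.
Step 35. [r7c5∈{7}] r7c5's peers cover all but 7 ⇒ r7c5=7.
Step 36. [r5c2∈{2}] only 2 remains possible at r5c2, so r5c2=2.
Step 37. [r2c7∈{8}] r2c7's peers cover all but 8. So r2c7=8.
Step 38. [r8c4∈{4}] nothing but 4 survives at r8c4 ⇒ r8c4=4.
Step 39. [r3c4∈{7}] nothing but 7 survives at r3c4. So r3c4=7.
Step 40. [r9c7∈{9}] r9c7 is down to just 9. So r9c7=9.
Step 41. [r5c5∈{3}] only 3 remains possible at r5c5. So r5c5=3.
Step 42. [r3c7∈{3}] only 3 remains possible at r3c7. So r3c7=3.
Step 43. [r4c9∈{8}] r4c9 is down to just 8 ⇒ r4c9=8.
Step 44. [r6c5∈{4}] r6c5 has the single candidate 4. So r6c5=4.
Step 45. [r3c1∈{5}] nothing but 5 survives at r3c1 ⇒ r3c1=5.
Step 46. [r7c1∈{8}] r7c1's peers cover all but 8, so r7c1=8.
Step 47. [r4c4∈{9}] only 9 remains possible at r4c4, so r4c4=9.
Step 48. [r9c1∈{3}] r9c1 is down to just 3. So r9c1=3.
Step 49. [r4c1∈{6}] only 6 remains possible at r4c1, so r4c1=6.
Step 50. [r9c8∈{7}] only 7 remains possible at r9c8 ⇒ r9c8=7.
Step 51. [r6c3∈{5}] nothing but 5 survives at r6c3 ⇒ r6c3=5.
Step 52. [r5c7∈{5}] r5c7's peers cover all but 5. So r5c7=5.
Step 53. [r1c9∈{4}] nothing but 4 survives at r1c9. So r1c9=4.

Answer: 1 7 8 5 9 3 2 6 4 / 2 9 3 1 6 4 8 5 7 / 5 4 6 7 8 2 3 9 1 / 6 3 1 9 5 7 4 2 8 / 4 2 7 8 3 6 5 1 9 / 9 8 5 2 4 1 7 3 6 / 8 6 9 3 7 5 1 4 2 / 7 5 2 4 1 9 6 8 3 / 3 1 4 6 2 8 9 7 5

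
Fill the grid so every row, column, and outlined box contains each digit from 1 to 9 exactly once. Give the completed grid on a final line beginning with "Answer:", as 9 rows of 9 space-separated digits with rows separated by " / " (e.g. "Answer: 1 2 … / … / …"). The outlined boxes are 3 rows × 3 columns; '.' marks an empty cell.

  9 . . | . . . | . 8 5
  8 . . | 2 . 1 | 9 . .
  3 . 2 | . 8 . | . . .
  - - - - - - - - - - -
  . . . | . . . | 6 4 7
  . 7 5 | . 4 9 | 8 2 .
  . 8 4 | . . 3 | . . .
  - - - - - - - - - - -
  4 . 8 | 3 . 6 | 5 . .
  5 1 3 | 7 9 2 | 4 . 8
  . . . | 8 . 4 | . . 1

Step 1. [r6c5∈{1,2,5,6,7}] in row 6, 7 fits only at r6c5 ⇒ r6c5=7.
Step 2. [r6c1∈{1,2,6}] r6c1 is the only open cell in row 6 admitting 2. So r6c1=2.
Step 3. [r7c8∈{7,9}] across row 7, 7 lands solely at r7c8, so r7c8=7.
Step 4. [r6c4∈{1,5,6}] r6c4 is the only open cell in row 6 admitting 6, so r6c4=6.
Step 5. [r1c3∈{1,6,7}] in box 1, 1 fits only at r1c3 ⇒ r1c3=1.
Step 6. [r8c8∈{6}] only 6 remains possible at r8c8 ⇒ r8c8=6.
Step 7. [r2c8∈{3}] r2c8's peers cover all but 3. So r2c8=3.
Step 8. [r9c8∈{9}] nothing but 9 survives at r9c8 ⇒ r9c8=9.
Step 9. [r5c4∈{1}] only 1 remains possible at r5c4. So r5c4=1.
Step 10. [r4c4∈{5}] only 5 remains possible at r4c4 ⇒ r4c4=5.
Step 11. [r3c6∈{5,7}] 5 has one home in col 6: r3c6 ⇒ r3c6=5.
Step 12. [r2c5∈{6}] r2c5 is down to just 6, so r2c5=6.
Step 13. [r1c2∈{4,6}] r1c2 is the only open cell in row 1 admitting 6. So r1c2=6.
Step 14. [r3c2∈{4}] r3c2 is down to just 4, so r3c2=4.
Step 15. [r7c2∈{2,9}] 9 has one home in row 7: r7c2 ⇒ r7c2=9.
Step 16. [r9c1∈{6,7}] in col 1, 7 fits only at r9c1, so r9c1=7.
Step 17. [r3c8∈{1}] r3c8 has the single candidate 1. So r3c8=1.
Step 18. [r1c7∈{2,7}] in row 1, 2 fits only at r1c7, so r1c7=2.
Step 19. [r3c7∈{7}] r3c7's peers cover all but 7, so r3c7=7.
Step 20. [r4c2∈{3}] nothing but 3 survives at r4c2 ⇒ r4c2=3.
Step 21. [r2c9∈{4}] r2c9 is down to just 4 ⇒ r2c9=4.
Step 22. [r9c7∈{3}] r9c7's peers cover all but 3. So r9c7=3.
Step 23. [r2c2∈{5}] nothing but 5 survives at r2c2 ⇒ r2c2=5.
Step 24. [r3c4∈{9}] r3c4's peers cover all but 9. So r3c4=9.
Step 25. [r4c5∈{2}] nothing but 2 survives at r4c5, so r4c5=2.
Step 26. [r1c6∈{7}] nothing but 7 survives at r1c6 ⇒ r1c6=7.
Step 27. [r6c7∈{1}] r6c7's peers cover all but 1, so r6c7=1.
Step 28. [r1c5∈{3}] r1c5 has the single candidate 3. So r1c5=3.
Step 29. [r4c1∈{1}] r4c1's peers cover all but 1. So r4c1=1.
Step 30. [r1c4∈{4}] r1c4 has the single candidate 4. So r1c4=4.
Step 31. [r9c3∈{6}] r9c3's peers cover all but 6 ⇒ r9c3=6.
Step 32. [r5c9∈{3}] only 3 remains possible at r5c9. So r5c9=3.
Step 33. [r5c1∈{6}] r5c1 is down to just 6. So r5c1=6.
Step 34. [r6c9∈{9}] nothing but 9 survives at r6c9. So r6c9=9.
Step 35. [r3c9∈{6}] r3c9 is down to just 6, so r3c9=6.
Step 36. [r9c2∈{2}] r9c2's peers cover all but 2. So r9c2=2.
Step 37. [r4c6∈{8}] only 8 remains possible at r4c6. So r4c6=8.
Step 38. [r9c5∈{5}] nothing but 5 survives at r9c5 ⇒ r9c5=5.
Step 39. [r4c3∈{9}] only 9 remains possible at r4c3 ⇒ r4c3=9.
Step 40. [r7c9∈{2}] r7c9's peers cover all but 2. So r7c9=2.
Step 41. [r7c5∈{1}] r7c5 is down to just 1 ⇒ r7c5=1.
Step 42. [r2c3∈{7}] r2c3's peers cover all but 7, so r2c3=7.
Step 43. [r6c8∈{5}] r6c8 is down to just 5, so r6c8=5.

Answer: 9 6 1 4 3 7 2 8 5 / 8 5 7 2 6 1 9 3 4 / 3 4 2 9 8 5 7 1 6 / 1 3 9 5 2 8 6 4 7 / 6 7 5 1 4 9 8 2 3 / 2 8 4 6 7 3 1 5 9 / 4 9 8 3 1 6 5 7 2 / 5 1 3 7 9 2 4 6 8 / 7 2 6 8 5 4 3 9 1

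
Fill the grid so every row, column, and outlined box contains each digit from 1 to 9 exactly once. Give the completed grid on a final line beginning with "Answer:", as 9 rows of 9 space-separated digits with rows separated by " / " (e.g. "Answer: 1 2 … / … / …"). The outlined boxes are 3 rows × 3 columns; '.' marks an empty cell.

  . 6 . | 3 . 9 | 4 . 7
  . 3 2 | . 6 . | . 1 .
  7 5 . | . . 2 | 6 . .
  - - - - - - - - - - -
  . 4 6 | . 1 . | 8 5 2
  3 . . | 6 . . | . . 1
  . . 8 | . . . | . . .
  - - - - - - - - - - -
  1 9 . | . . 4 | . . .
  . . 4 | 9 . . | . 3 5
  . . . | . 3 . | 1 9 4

Step 1. [r4c4∈{7}] r4c4 has the single candidate 7, so r4c4=7.
Step 2. [r3c8∈{8}] r3c8 is down to just 8. So r3c8=8.
Step 3. [r1c5∈{5,8}] 5 has one home in row 1: r1c5 ⇒ r1c5=5.
Step 4. [r2c9∈{9}] r2c9 is down to just 9, so r2c9=9.
Step 5. [r6c7∈{3,7,9}] 3 has one home in col 7: r6c7, so r6c7=3.
Step 6. [r6c6∈{5}] r6c6 is down to just 5. So r6c6=5.
Step 7. [r9c1∈{2,5,6,8}] col 1 places 5 nowhere but r9c1 ⇒ r9c1=5.
Step 8. [r9c3∈{7}] only 7 remains possible at r9c3 ⇒ r9c3=7.
Step 9. [r3c5∈{4}] nothing but 4 survives at r3c5. So r3c5=4.
Step 10. [r5c6∈{8}] r5c6 is down to just 8, so r5c6=8.
Step 11. [r2c4∈{8}] r2c4 is down to just 8. So r2c4=8.
Step 12. [r9c4∈{2}] r9c4 has the single candidate 2, so r9c4=2.
Step 13. [r5c7∈{7,9}] r5c7 is the only open cell in col 7 admitting 9 ⇒ r5c7=9.
Step 14. [r8c1∈{2,6,8}] 6 has one home in col 1: r8c1 ⇒ r8c1=6.
Step 15. [r8c2∈{2,8}] r8c2 is the only open cell in box 7 admitting 2 ⇒ r8c2=2.
Step 16. [r8c7∈{7}] r8c7 is down to just 7. So r8c7=7.
Step 17. [r5c2∈{7}] nothing but 7 survives at r5c2. So r5c2=7.
Step 18. [r7c9∈{6,8}] col 9 places 8 nowhere but r7c9 ⇒ r7c9=8.
Step 19. [r7c8∈{2,6}] r7c8 is the only open cell in row 7 admitting 6, so r7c8=6.
Step 20. [r6c5∈{2,9}] r6c5 is the only open cell in col 5 admitting 9. So r6c5=9.
Step 21. [r1c3∈{1}] r1c3 has the single candidate 1 ⇒ r1c3=1.
Step 22. [r6c8∈{4,7}] row 6 places 7 nowhere but r6c8. So r6c8=7.
Step 23. [r6c4∈{4}] r6c4 has the single candidate 4, so r6c4=4.
Step 24. [r7c4∈{5}] nothing but 5 survives at r7c4. So r7c4=5.
Step 25. [r2c7∈{5}] r2c7 is down to just 5 ⇒ r2c7=5.
Step 26. [r6c2∈{1}] nothing but 1 survives at r6c2. So r6c2=1.
Step 27. [r6c9∈{6}] nothing but 6 survives at r6c9, so r6c9=6.
Step 28. [r5c3∈{5}] r5c3's peers cover all but 5. So r5c3=5.
Step 29. [r5c5∈{2}] only 2 remains possible at r5c5. So r5c5=2.
Step 30. [r2c1∈{4}] nothing but 4 survives at r2c1, so r2c1=4.
Step 31. [r3c3∈{9}] r3c3 is down to just 9. So r3c3=9.
Step 32. [r6c1∈{2}] nothing but 2 survives at r6c1 ⇒ r6c1=2.
Step 33. [r1c8∈{2}] r1c8 is down to just 2, so r1c8=2.
Step 34. [r9c6∈{6}] r9c6's peers cover all but 6. So r9c6=6.
Step 35. [r8c5∈{8}] nothing but 8 survives at r8c5 ⇒ r8c5=8.
Step 36. [r3c4∈{1}] r3c4 has the single candidate 1 ⇒ r3c4=1.
Step 37. [r7c7∈{2}] r7c7 is down to just 2 ⇒ r7c7=2.
Step 38. [r3c9∈{3}] only 3 remains possible at r3c9. So r3c9=3.
Step 39. [r9c2∈{8}] r9c2 has the single candidate 8, so r9c2=8.
Step 40. [r1c1∈{8}] nothing but 8 survives at r1c1. So r1c1=8.
Step 41. [r7c5∈{7}] r7c5 has the single candidate 7 ⇒ r7c5=7.
Step 42. [r2c6∈{7}] r2c6 is down to just 7 ⇒ r2c6=7.
Step 43. [r4c1∈{9}] r4c1 has the single candidate 9, so r4c1=9.
Step 44. [r5c8∈{4}] r5c8's peers cover all but 4. So r5c8=4.
Step 45. [r4c6∈{3}] r4c6 has the single candidate 3 ⇒ r4c6=3.
Step 46. [r8c6∈{1}] r8c6 has the single candidate 1, so r8c6=1.
Step 47. [r7c3∈{3}] nothing but 3 survives at r7c3, so r7c3=3.

Answer: 8 6 1 3 5 9 4 2 7 / 4 3 2 8 6 7 5 1 9 / 7 5 9 1 4 2 6 8 3 / 9 4 6 7 1 3 8 5 2 / 3 7 5 6 2 8 9 4 1 / 2 1 8 4 9 5 3 7 6 / 1 9 3 5 7 4 2 6 8 / 6 2 4 9 8 1 7 3 5 / 5 8 7 2 3 6 1 9 4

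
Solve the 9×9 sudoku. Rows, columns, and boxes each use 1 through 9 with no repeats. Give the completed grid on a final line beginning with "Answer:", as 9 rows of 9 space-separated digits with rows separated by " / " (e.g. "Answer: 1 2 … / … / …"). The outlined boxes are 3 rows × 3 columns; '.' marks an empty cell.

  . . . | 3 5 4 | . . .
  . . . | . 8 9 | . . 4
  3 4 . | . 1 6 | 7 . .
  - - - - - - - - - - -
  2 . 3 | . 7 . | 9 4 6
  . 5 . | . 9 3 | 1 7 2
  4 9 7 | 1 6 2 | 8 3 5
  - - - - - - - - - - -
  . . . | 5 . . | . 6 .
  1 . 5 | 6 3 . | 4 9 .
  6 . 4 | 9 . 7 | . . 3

Step 1. [r7c7∈{2}] r7c7 has the single candidate 2 ⇒ r7c7=2.
Step 2. [r3c8∈{2,5,8}] r3c8 is the only open cell in row 3 admitting 5, so r3c8=5.
Step 3. [r5c1∈{8}] only 8 remains possible at r5c1 ⇒ r5c1=8.
Step 4. [r8c2∈{2,7,8}] row 8 places 2 nowhere but r8c2, so r8c2=2.
Step 5. [r9c8∈{1,8}] across row 9, 1 lands solely at r9c8. So r9c8=1.
Step 6. [r1c8∈{2,8}] r1c8 is the only open cell in col 8 admitting 8 ⇒ r1c8=8.
Step 7. [r1c3∈{1,2,6,9}] across row 1, 2 lands solely at r1c3. So r1c3=2.
Step 8. [r8c6∈{8}] only 8 remains possible at r8c6, so r8c6=8.
Step 9. [r2c3∈{1,6}] in col 3, 1 fits only at r2c3. So r2c3=1.
Step 10. [r7c9∈{7,8}] across col 9, 8 lands solely at r7c9, so r7c9=8.
Step 11. [r2c4∈{2,7}] col 4 places 7 nowhere but r2c4. So r2c4=7.
Step 12. [r7c3∈{9}] r7c3's peers cover all but 9, so r7c3=9.
Step 13. [r7c1∈{7}] only 7 remains possible at r7c1. So r7c1=7.
Step 14. [r2c2∈{6}] r2c2's peers cover all but 6, so r2c2=6.
Step 15. [r3c9∈{9}] r3c9 is down to just 9. So r3c9=9.
Step 16. [r1c7∈{6}] only 6 remains possible at r1c7, so r1c7=6.
Step 17. [r2c1∈{5}] r2c1's peers cover all but 5 ⇒ r2c1=5.
Step 18. [r2c7∈{3}] r2c7 has the single candidate 3 ⇒ r2c7=3.
Step 19. [r5c3∈{6}] nothing but 6 survives at r5c3, so r5c3=6.
Step 20. [r5c4∈{4}] r5c4 is down to just 4, so r5c4=4.
Step 21. [r7c5∈{4}] nothing but 4 survives at r7c5, so r7c5=4.
Step 22. [r1c2∈{7}] r1c2 has the single candidate 7 ⇒ r1c2=7.
Step 23. [r9c5∈{2}] nothing but 2 survives at r9c5 ⇒ r9c5=2.
Step 24. [r2c8∈{2}] r2c8 is down to just 2, so r2c8=2.
Step 25. [r4c4∈{8}] r4c4 has the single candidate 8. So r4c4=8.
Step 26. [r3c4∈{2}] r3c4 is down to just 2. So r3c4=2.
Step 27. [r1c9∈{1}] only 1 remains possible at r1c9 ⇒ r1c9=1.
Step 28. [r4c2∈{1}] only 1 remains possible at r4c2 ⇒ r4c2=1.
Step 29. [r7c2∈{3}] r7c2 has the single candidate 3, so r7c2=3.
Step 30. [r3c3∈{8}] r3c3 has the single candidate 8, so r3c3=8.
Step 31. [r8c9∈{7}] nothing but 7 survives at r8c9 ⇒ r8c9=7.
Step 32. [r1c1∈{9}] nothing but 9 survives at r1c1 ⇒ r1c1=9.
Step 33. [r9c2∈{8}] r9c2's peers cover all but 8 ⇒ r9c2=8.
Step 34. [r7c6∈{1}] only 1 remains possible at r7c6 ⇒ r7c6=1.
Step 35. [r9c7∈{5}] nothing but 5 survives at r9c7. So r9c7=5.
Step 36. [r4c6∈{5}] only 5 remains possible at r4c6 ⇒ r4c6=5.

Answer: 9 7 2 3 5 4 6 8 1 / 5 6 1 7 8 9 3 2 4 / 3 4 8 2 1 6 7 5 9 / 2 1 3 8 7 5 9 4 6 / 8 5 6 4 9 3 1 7 2 / 4 9 7 1 6 2 8 3 5 / 7 3 9 5 4 1 2 6 8 / 1 2 5 6 3 8 4 9 7 / 6 8 4 9 2 7 5 1 3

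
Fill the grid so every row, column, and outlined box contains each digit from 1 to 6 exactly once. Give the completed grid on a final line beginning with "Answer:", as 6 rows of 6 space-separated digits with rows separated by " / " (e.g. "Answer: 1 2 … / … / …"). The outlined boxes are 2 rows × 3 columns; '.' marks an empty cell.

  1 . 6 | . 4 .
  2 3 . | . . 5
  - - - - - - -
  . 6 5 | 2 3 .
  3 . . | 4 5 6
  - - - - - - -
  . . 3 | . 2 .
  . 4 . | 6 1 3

Step 1. [r4c3∈{1,2}] 1 has one home in col 3: r4c3. So r4c3=1.
Step 2. [r5c4∈{5}] r5c4 is down to just 5, so r5c4=5.
Step 3. [r6c3∈{2}] r6c3 is down to just 2. So r6c3=2.
Step 4. [r3c1∈{4}] nothing but 4 survives at r3c1. So r3c1=4.
Step 5. [r1c4∈{3}] r1c4 is down to just 3, so r1c4=3.
Step 6. [r2c4∈{1}] r2c4 has the single candidate 1. So r2c4=1.
Step 7. [r2c5∈{6}] r2c5 has the single candidate 6. So r2c5=6.
Step 8. [r3c6∈{1}] only 1 remains possible at r3c6 ⇒ r3c6=1.
Step 9. [r4c2∈{2}] r4c2's peers cover all but 2 ⇒ r4c2=2.
Step 10. [r1c6∈{2}] r1c6 has the single candidate 2 ⇒ r1c6=2.
Step 11. [r6c1∈{5}] r6c1 has the single candidate 5 ⇒ r6c1=5.
Step 12. [r1c2∈{5}] nothing but 5 survives at r1c2 ⇒ r1c2=5.
Step 13. [r5c1∈{6}] r5c1 has the single candidate 6 ⇒ r5c1=6.
Step 14. [r5c6∈{4}] only 4 remains possible at r5c6, so r5c6=4.
Step 15. [r5c2∈{1}] only 1 remains possible at r5c2 ⇒ r5c2=1.
Step 16. [r2c3∈{4}] r2c3 has the single candidate 4. So r2c3=4.

Answer: 1 5 6 3 4 2 / 2 3 4 1 6 5 / 4 6 5 2 3 1 / 3 2 1 4 5 6 / 6 1 3 5 2 4 / 5 4 2 6 1 3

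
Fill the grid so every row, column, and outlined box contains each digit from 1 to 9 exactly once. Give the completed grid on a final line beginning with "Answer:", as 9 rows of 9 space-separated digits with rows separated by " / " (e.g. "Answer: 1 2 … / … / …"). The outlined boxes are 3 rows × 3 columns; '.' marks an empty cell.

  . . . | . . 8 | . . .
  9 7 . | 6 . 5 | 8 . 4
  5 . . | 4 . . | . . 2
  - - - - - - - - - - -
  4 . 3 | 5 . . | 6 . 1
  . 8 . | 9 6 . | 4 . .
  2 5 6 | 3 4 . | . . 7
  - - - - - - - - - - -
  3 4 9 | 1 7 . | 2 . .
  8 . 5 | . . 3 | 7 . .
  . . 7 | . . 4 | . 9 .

Step 1. [r8c9∈{6}] only 6 remains possible at r8c9. So r8c9=6.
Step 2. [r8c4∈{2}] r8c4's peers cover all but 2. So r8c4=2.
Step 3. [r3c6∈{1,7,9}] across col 6, 9 lands solely at r3c6. So r3c6=9.
Step 4. [r8c2∈{1}] r8c2 is down to just 1, so r8c2=1.
Step 5. [r5c3∈{1}] r5c3's peers cover all but 1 ⇒ r5c3=1.
Step 6. [r1c1∈{1,6}] col 1 places 1 nowhere but r1c1. So r1c1=1.
Step 7. [r3c8∈{1,3,6,7}] across row 3, 7 lands solely at r3c8 ⇒ r3c8=7.
Step 8. [r4c5∈{2,8}] in box 5, 8 fits only at r4c5. So r4c5=8.
Step 9. [r1c8∈{3,5,6}] 6 has one home in col 8: r1c8 ⇒ r1c8=6.
Step 10. [r2c8∈{1,3}] 1 has one home in col 8: r2c8. So r2c8=1.
Step 11. [r3c7∈{3}] r3c7 has the single candidate 3. So r3c7=3.
Step 12. [r2c3∈{2}] r2c3's peers cover all but 2. So r2c3=2.
Step 13. [r5c8∈{2,3,5}] across col 8, 3 lands solely at r5c8. So r5c8=3.
Step 14. [r7c8∈{5,8}] across col 8, 5 lands solely at r7c8, so r7c8=5.
Step 15. [r1c9∈{5,9}] col 9 places 9 nowhere but r1c9 ⇒ r1c9=9.
Step 16. [r4c6∈{2,7}] in row 4, 7 fits only at r4c6, so r4c6=7.
Step 17. [r2c5∈{3}] only 3 remains possible at r2c5 ⇒ r2c5=3.
Step 18. [r9c9∈{3,8}] in row 9, 3 fits only at r9c9, so r9c9=3.
Step 19. [r9c1∈{6}] r9c1 has the single candidate 6. So r9c1=6.
Step 20. [r9c5∈{5}] only 5 remains possible at r9c5, so r9c5=5.
Step 21. [r8c8∈{4}] r8c8 is down to just 4 ⇒ r8c8=4.
Step 22. [r6c7∈{9}] r6c7 has the single candidate 9 ⇒ r6c7=9.
Step 23. [r3c2∈{6}] r3c2 is down to just 6 ⇒ r3c2=6.
Step 24. [r1c7∈{5}] r1c7 is down to just 5, so r1c7=5.
Step 25. [r4c8∈{2}] nothing but 2 survives at r4c8, so r4c8=2.
Step 26. [r7c9∈{8}] r7c9's peers cover all but 8. So r7c9=8.
Step 27. [r8c5∈{9}] nothing but 9 survives at r8c5. So r8c5=9.
Step 28. [r1c2∈{3}] only 3 remains possible at r1c2 ⇒ r1c2=3.
Step 29. [r6c8∈{8}] only 8 remains possible at r6c8, so r6c8=8.
Step 30. [r3c3∈{8}] nothing but 8 survives at r3c3, so r3c3=8.
Step 31. [r7c6∈{6}] r7c6 is down to just 6 ⇒ r7c6=6.
Step 32. [r5c1∈{7}] r5c1 has the single candidate 7, so r5c1=7.
Step 33. [r3c5∈{1}] r3c5 has the single candidate 1. So r3c5=1.
Step 34. [r9c4∈{8}] nothing but 8 survives at r9c4, so r9c4=8.
Step 35. [r4c2∈{9}] r4c2 is down to just 9. So r4c2=9.
Step 36. [r9c7∈{1}] only 1 remains possible at r9c7, so r9c7=1.
Step 37. [r5c6∈{2}] r5c6 has the single candidate 2, so r5c6=2.
Step 38. [r6c6∈{1}] nothing but 1 survives at r6c6, so r6c6=1.
Step 39. [r1c3∈{4}] r1c3 is down to just 4, so r1c3=4.
Step 40. [r9c2∈{2}] only 2 remains possible at r9c2 ⇒ r9c2=2.
Step 41. [r1c4∈{7}] r1c4 has the single candidate 7. So r1c4=7.
Step 42. [r5c9∈{5}] r5c9's peers cover all but 5 ⇒ r5c9=5.
Step 43. [r1c5∈{2}] r1c5 is down to just 2 ⇒ r1c5=2.

Answer: 1 3 4 7 2 8 5 6 9 / 9 7 2 6 3 5 8 1 4 / 5 6 8 4 1 9 3 7 2 / 4 9 3 5 8 7 6 2 1 / 7 8 1 9 6 2 4 3 5 / 2 5 6 3 4 1 9 8 7 / 3 4 9 1 7 6 2 5 8 / 8 1 5 2 9 3 7 4 6 / 6 2 7 8 5 4 1 9 3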